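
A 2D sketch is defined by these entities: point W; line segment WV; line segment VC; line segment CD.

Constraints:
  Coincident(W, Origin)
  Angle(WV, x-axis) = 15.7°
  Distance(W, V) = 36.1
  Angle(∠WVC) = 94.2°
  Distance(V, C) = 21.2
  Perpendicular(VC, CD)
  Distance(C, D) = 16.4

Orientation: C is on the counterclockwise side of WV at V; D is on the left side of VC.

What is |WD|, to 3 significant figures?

30.9

W is at the origin; WV runs at 15.7° with length 36.1, so V = 36.1·(cos 15.7°, sin 15.7°) = (34.8, 9.77). ∠WVC = 94.2°, so VC runs at 15.7° + (180° − 94.2°) = 102° from the x-axis; with |VC| = 21.2, C = V + 21.2·(cos 102°, sin 102°) = (30.5, 30.5). VC is perpendicular to CD; with |CD| = 16.4 on the left of VC, D = C + 16.4·(-0.980, -0.199) = (14.5, 27.3). Then |WD| = |D − W| = 30.9.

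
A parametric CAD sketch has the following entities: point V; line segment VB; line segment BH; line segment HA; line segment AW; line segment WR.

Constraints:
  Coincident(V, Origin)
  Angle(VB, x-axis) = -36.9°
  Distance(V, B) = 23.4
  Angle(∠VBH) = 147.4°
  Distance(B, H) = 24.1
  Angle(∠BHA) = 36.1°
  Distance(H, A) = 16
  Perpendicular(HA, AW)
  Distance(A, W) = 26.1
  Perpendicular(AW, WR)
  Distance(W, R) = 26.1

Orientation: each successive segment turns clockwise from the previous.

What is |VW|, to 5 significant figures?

28.800

∠BHA = 36.1° gives HA at 146.60° from the x-axis; with |HA| = 16.0, A = (13.795, -27.816). HA is perpendicular to AW, so AW runs at 56.600°; with |AW| = 26.1, W = (28.163, -6.0264). Then |VW| = |W − V| = 28.800.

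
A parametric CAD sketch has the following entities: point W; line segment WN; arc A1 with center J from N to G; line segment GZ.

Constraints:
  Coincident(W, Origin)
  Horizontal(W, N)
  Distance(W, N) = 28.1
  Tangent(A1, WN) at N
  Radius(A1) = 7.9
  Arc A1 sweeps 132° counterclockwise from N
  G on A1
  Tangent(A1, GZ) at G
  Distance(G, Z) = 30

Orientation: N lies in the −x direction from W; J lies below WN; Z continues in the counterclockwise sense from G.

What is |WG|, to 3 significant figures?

36.4

W is at the origin; WN is horizontal with |WN| = 28.1 and N on the −x side, so N = (-28.1, 0.00). Tangency of A1 to WN means the radius JN is perpendicular to WN, so J = N + (0, -7.9) = (-28.1, -7.90). On A1, N sits at bearing 90° from J; a 132° counterclockwise sweep puts G at bearing 222°, so G = J + 7.9·(cos 222°, sin 222°) = (-34.0, -13.2). Then |WG| = |G − W| = 36.4.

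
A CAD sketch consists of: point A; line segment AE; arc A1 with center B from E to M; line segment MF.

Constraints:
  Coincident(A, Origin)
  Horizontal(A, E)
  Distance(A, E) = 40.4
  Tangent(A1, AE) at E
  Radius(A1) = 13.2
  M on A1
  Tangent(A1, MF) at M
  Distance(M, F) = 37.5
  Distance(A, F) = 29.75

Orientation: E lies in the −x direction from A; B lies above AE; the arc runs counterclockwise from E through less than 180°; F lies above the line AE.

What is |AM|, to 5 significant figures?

31.517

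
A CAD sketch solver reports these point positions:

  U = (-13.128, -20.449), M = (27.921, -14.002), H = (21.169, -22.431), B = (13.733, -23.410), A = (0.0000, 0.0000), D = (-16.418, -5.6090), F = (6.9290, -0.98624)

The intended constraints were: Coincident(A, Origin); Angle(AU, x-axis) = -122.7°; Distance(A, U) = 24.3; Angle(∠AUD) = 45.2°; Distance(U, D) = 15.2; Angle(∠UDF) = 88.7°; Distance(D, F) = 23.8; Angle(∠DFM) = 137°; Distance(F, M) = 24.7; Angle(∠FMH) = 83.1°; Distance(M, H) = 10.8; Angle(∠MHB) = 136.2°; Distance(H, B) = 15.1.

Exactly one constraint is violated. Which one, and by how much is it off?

Distance(H, B) = 15.1 — off by 7.60.

A = (0.00, 0.00) ✓; AU at -122.7° ✓; |AU| = 24.30 ✓; ∠AUD = 45.20° ✓; |UD| = 15.20 ✓; ∠UDF = 88.70° ✓; |DF| = 23.80 ✓; ∠DFM = 137.0° ✓; |FM| = 24.70 ✓; ∠FMH = 83.10° ✓; |MH| = 10.80 ✓; ∠MHB = 136.2° ✓; |HB| = 7.500 ✗.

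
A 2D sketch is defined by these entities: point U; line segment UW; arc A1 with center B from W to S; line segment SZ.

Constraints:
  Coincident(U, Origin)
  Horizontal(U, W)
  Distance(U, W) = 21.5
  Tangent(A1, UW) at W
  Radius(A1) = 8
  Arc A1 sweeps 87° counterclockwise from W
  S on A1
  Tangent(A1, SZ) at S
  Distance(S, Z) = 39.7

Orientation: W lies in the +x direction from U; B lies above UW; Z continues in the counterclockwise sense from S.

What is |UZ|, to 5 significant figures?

56.805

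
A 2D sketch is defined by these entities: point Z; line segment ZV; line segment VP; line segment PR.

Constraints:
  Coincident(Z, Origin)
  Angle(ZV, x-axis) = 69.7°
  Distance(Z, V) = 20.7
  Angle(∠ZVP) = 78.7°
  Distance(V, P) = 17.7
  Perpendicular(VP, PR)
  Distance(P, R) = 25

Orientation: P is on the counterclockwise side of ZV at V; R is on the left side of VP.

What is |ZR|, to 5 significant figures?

14.431

Z is at the origin; ZV runs at 69.7° with length 20.7, so V = 20.7·(cos 69.7°, sin 69.7°) = (7.1816, 19.414). ∠ZVP = 78.7°, so VP runs at 69.7° + (180° − 78.7°) = 171.00° from the x-axis; with |VP| = 17.7, P = V + 17.7·(cos 171.00°, sin 171.00°) = (-10.301, 22.183). VP ⟂ PR; with |PR| = 25.0 on the left of VP, R = P + 25.0·(-0.15643, -0.98769) = (-14.211, -2.5090). Then |ZR| = |R − Z| = 14.431.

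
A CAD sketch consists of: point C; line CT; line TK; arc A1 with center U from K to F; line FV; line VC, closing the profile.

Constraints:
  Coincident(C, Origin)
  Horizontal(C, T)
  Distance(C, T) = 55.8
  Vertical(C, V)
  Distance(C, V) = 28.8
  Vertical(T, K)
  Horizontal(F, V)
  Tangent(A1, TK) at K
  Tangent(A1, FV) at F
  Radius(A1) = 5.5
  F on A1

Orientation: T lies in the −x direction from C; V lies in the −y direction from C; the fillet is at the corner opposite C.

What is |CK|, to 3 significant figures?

60.5

C is at the origin; CT is horizontal with |CT| = 55.8 and T on the −x side, so T = (-55.8, 0.00). CV is vertical with |CV| = 28.8 and V on the −y side, so V = (0.00, -28.8). The virtual corner opposite C is at (-55.8, -28.8). Tangency of A1 to TK means the radius UK is perpendicular to TK and A1 meets FV tangentially, so UF is at right angles to FV, with radius 5.5, so the center U sits 5.5 in from both sides at U = (-50.3, -23.3). That places the tangent points at K = (-55.8, -23.3) on TK and F = (-50.3, -28.8) on FV. Then |CK| = |K − C| = 60.5.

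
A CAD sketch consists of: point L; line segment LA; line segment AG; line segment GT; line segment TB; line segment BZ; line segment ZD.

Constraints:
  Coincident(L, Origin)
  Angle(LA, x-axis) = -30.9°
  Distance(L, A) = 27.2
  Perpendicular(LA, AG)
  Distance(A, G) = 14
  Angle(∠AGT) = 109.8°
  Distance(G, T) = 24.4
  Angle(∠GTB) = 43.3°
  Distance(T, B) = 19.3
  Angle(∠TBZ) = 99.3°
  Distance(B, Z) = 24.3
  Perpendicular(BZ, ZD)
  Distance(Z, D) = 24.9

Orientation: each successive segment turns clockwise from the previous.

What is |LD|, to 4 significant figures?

46.09

∠TBZ = 99.3° gives BZ at -48.50° from the x-axis; with |BZ| = 24.3, Z = (24.64, -29.20). BZ ⟂ ZD, so ZD runs at -138.5°; with |ZD| = 24.9, D = (5.990, -45.70). Then |LD| = |D − L| = 46.09.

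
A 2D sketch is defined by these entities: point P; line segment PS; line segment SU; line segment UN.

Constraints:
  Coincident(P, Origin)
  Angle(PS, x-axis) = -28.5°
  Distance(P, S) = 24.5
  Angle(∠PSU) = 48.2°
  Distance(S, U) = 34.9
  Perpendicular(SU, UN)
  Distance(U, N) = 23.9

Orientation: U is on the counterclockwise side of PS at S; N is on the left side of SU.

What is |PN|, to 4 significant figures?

19.41

P is at the origin; PS runs at -28.5° with length 24.5, so S = 24.5·(cos -28.5°, sin -28.5°) = (21.53, -11.69). ∠PSU = 48.2°, so SU runs at -28.5° + (180° − 48.2°) = 103.3° from the x-axis; with |SU| = 34.9, U = S + 34.9·(cos 103.3°, sin 103.3°) = (13.50, 22.27). The perpendicularity gives UN at right angles to SU; with |UN| = 23.9 on the left of SU, N = U + 23.9·(-0.9732, -0.2300) = (-9.757, 16.78). Then |PN| = |N − P| = 19.41.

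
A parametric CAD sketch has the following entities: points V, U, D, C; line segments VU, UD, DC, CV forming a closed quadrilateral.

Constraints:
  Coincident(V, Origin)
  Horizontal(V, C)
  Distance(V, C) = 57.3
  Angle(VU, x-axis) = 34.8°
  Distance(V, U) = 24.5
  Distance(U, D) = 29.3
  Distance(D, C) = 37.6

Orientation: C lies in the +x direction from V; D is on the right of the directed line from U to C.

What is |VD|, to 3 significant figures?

27.5

Checks: |VC| = 57.30 ✓; |VU| = 24.50 ✓; |UD| = 29.30 ✓; |DC| = 37.60 ✓.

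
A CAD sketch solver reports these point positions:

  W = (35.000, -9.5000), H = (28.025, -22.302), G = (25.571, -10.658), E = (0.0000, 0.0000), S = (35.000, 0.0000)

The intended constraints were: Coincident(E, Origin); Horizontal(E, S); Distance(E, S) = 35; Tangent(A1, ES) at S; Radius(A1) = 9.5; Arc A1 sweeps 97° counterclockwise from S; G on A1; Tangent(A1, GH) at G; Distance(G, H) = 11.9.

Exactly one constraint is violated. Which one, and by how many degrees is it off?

Tangent(A1, GH) at G — off by 4.90°.

E = (0.00, 0.00) ✓; E.y = 0.00, S.y = 0.00 ✓; |ES| = 35.00 ✓; ∠(WS, SE) = 90.00° ✓; |WS| = 9.500 ✓; bearing(W→G) − bearing(W→S) = 97.00° ✓; |WG| = 9.500 ✓; ∠(WG, GH) = 85.10° ✗; |GH| = 11.90 ✓.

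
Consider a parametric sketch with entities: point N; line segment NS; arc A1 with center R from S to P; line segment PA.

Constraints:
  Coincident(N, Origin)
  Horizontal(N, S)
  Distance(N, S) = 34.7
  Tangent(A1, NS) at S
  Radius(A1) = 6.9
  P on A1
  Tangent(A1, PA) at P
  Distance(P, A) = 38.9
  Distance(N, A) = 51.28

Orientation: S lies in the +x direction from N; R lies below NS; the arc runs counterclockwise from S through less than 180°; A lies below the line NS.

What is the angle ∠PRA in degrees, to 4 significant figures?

79.94°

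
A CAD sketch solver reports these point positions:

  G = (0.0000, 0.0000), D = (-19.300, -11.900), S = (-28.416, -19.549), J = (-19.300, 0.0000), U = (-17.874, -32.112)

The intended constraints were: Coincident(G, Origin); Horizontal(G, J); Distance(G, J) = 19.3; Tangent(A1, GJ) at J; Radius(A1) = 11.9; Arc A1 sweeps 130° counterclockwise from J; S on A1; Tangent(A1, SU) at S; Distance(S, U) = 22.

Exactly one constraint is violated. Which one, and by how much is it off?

Distance(S, U) = 22 — off by 5.60.

G = (0.00, 0.00) ✓; G.y = 0.00, J.y = 0.00 ✓; |GJ| = 19.30 ✓; ∠(DJ, JG) = 90.00° ✓; |DJ| = 11.90 ✓; bearing(D→S) − bearing(D→J) = 130.0° ✓; |DS| = 11.90 ✓; ∠(DS, SU) = 90.00° ✓; |SU| = 16.40 ✗.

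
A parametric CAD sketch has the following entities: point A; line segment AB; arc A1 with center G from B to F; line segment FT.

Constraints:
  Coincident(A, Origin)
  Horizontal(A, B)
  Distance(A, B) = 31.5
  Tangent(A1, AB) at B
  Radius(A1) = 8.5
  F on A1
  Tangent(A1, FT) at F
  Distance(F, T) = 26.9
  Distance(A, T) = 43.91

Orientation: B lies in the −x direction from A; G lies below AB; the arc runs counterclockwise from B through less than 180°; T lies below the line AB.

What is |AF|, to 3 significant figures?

40.9

Checks: ∠(GB, BA) = 90.00° ✓; |GF| = 8.500 ✓; ∠(GF, FT) = 90.00° ✓; |FT| = 26.90 ✓; |AT| = 43.91 ✓.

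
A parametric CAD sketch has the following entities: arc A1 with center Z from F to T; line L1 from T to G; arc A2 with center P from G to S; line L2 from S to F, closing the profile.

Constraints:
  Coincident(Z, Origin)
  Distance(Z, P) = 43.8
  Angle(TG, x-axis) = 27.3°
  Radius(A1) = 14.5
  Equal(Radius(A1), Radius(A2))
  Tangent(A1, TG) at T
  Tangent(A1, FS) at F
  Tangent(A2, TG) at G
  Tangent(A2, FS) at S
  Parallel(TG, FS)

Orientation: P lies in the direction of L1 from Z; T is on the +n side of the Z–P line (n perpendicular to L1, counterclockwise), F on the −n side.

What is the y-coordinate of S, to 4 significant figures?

7.204

The slot axis is L1's direction at 27.3°, so u = (cos 27.3°, sin 27.3°) = (0.8886, 0.4586) and n = (−sin 27.3°, cos 27.3°) = (-0.4586, 0.8886). Z is at the origin and P lies 43.8 along u from Z, so P = 43.8·u = (38.92, 20.09). Tangency of A1 to both parallel lines with radius 14.5 puts T and F at Z ± 14.5·n: T = (-6.650, 12.88), F = (6.650, -12.88). Equal radii place G and S the same way about P: G = P + 14.5·n = (32.27, 32.97), S = P − 14.5·n = (45.57, 7.204). So S.y = 7.204.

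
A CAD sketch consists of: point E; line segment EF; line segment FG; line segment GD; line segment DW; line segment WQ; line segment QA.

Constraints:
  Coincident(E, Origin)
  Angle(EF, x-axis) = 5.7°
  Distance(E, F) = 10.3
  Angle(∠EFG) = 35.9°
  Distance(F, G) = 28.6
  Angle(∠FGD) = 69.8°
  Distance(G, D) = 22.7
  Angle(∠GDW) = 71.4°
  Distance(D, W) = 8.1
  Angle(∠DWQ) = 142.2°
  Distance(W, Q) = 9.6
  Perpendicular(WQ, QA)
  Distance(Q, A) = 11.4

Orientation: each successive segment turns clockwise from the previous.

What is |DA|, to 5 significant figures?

17.246

E is at the origin; EF runs at 5.7° with length 10.3, so F = (10.249, 1.0230). ∠EFG = 35.9° gives FG at -138.40° from the x-axis; with |FG| = 28.6, G = (-11.138, -17.965). ∠FGD = 69.8° gives GD at 111.40° from the x-axis; with |GD| = 22.7, D = (-19.421, 3.1697). ∠GDW = 71.4° gives DW at 2.8000° from the x-axis; with |DW| = 8.1, W = (-11.330, 3.5654). ∠DWQ = 142.2° gives WQ at -35.000° from the x-axis; with |WQ| = 9.6, Q = (-3.4665, -1.9410). The perpendicularity gives QA at right angles to WQ, so QA runs at -125.00°; with |QA| = 11.4, A = (-10.005, -11.279). Then |DA| = |A − D| = 17.246.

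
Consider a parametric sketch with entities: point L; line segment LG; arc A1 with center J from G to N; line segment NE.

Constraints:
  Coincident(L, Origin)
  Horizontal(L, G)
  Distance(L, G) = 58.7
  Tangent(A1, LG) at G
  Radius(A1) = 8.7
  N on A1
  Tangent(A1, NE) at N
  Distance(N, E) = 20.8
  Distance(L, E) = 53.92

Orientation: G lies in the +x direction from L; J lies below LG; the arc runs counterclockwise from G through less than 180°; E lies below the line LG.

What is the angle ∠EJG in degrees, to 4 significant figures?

146.8°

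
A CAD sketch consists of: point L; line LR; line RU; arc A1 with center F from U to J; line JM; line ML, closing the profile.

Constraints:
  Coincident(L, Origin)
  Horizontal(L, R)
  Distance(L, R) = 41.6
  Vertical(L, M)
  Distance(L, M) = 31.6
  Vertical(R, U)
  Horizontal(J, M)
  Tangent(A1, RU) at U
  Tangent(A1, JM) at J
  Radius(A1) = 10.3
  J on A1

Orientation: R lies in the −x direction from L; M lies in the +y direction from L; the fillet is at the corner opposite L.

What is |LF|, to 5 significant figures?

37.860

L is at the origin; L and R share the same y with |LR| = 41.6 and R on the −x side, so R = (-41.600, 0.0000). L and M share the same x with |LM| = 31.6 and M on the +y side, so M = (0.0000, 31.600). The virtual corner opposite L is at (-41.600, 31.600). Tangency of A1 to RU means the radius FU is perpendicular to RU and A1 meets JM tangentially, so FJ is at right angles to JM, with radius 10.3, so the center F sits 10.3 in from both sides at F = (-31.300, 21.300). Then |LF| = |F − L| = 37.860.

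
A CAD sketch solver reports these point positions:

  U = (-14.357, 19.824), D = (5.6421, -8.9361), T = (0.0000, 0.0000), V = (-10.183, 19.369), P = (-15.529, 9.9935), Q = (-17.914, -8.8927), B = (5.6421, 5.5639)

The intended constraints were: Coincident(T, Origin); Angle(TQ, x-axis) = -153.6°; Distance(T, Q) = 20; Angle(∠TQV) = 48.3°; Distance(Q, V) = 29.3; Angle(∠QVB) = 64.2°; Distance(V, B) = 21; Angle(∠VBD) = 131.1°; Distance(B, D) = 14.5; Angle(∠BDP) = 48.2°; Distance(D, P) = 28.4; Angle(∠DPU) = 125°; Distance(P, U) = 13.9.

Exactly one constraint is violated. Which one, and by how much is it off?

Distance(P, U) = 13.9 — off by 4.00.

T = (0.00, 0.00) ✓; TQ at -153.6° ✓; |TQ| = 20.00 ✓; ∠TQV = 48.30° ✓; |QV| = 29.30 ✓; ∠QVB = 64.20° ✓; |VB| = 21.00 ✓; ∠VBD = 131.1° ✓; |BD| = 14.50 ✓; ∠BDP = 48.20° ✓; |DP| = 28.40 ✓; ∠DPU = 125.0° ✓; |PU| = 9.900 ✗.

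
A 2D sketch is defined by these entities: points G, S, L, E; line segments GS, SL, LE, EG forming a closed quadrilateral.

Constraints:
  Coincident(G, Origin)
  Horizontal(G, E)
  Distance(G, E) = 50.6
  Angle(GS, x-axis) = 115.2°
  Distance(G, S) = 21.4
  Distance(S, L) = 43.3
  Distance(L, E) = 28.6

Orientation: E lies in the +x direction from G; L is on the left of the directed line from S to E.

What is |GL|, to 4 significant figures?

41.22

G is at the origin; GE is horizontal with |GE| = 50.6 and E in +x, so E = (50.6, 0). GS runs at 115.2° with |GS| = 21.4, so S = (-9.112, 19.36). L is determined by |SL| = 43.3 and |LE| = 28.6 together: it lies at the intersection of circle(S, 43.3) and circle(E, 28.6). With |SE| = 62.77, the foot of the radical line on SE is 39.81 from S and the perpendicular offset is √(43.3² − 39.81²) = 17.04. Taking the left-of-SE solution: L = (34.01, 23.30).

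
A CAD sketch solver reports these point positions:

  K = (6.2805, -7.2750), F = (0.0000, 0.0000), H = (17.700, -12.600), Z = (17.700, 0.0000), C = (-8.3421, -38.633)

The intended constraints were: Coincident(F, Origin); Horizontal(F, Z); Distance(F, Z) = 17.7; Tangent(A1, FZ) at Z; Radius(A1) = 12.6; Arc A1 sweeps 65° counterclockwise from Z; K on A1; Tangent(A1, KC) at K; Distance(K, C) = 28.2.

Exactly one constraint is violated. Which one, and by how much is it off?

Distance(K, C) = 28.2 — off by 6.40.

F = (0.00, 0.00) ✓; F.y = 0.00, Z.y = 0.00 ✓; |FZ| = 17.70 ✓; ∠(HZ, ZF) = 90.00° ✓; |HZ| = 12.60 ✓; bearing(H→K) − bearing(H→Z) = 65.00° ✓; |HK| = 12.60 ✓; ∠(HK, KC) = 90.00° ✓; |KC| = 34.60 ✗.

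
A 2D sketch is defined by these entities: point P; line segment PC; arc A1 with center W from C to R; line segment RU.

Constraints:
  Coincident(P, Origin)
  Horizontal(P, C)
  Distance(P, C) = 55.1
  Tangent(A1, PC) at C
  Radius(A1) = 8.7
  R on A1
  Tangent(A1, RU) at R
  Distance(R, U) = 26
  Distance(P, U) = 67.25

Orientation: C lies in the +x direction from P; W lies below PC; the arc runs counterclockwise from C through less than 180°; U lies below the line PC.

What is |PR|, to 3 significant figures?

48.5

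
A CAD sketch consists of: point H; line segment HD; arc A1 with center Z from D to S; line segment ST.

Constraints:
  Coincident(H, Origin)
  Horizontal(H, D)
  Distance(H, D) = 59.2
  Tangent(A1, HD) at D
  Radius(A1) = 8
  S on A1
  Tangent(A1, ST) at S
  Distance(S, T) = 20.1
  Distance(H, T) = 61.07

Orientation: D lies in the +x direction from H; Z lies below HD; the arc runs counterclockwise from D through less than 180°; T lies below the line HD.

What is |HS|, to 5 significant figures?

52.047

Checks: ∠(ZD, DH) = 90.00° ✓; |ZS| = 8.000 ✓; ∠(ZS, ST) = 90.00° ✓; |ST| = 20.10 ✓; |HT| = 61.07 ✓.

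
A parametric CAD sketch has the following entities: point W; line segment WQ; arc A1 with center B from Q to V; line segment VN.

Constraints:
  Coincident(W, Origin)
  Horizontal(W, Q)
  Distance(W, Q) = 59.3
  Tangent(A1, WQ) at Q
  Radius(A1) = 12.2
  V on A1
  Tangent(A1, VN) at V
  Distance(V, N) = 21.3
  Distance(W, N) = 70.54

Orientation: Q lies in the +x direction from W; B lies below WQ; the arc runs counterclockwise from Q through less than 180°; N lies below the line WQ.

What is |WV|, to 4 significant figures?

52.38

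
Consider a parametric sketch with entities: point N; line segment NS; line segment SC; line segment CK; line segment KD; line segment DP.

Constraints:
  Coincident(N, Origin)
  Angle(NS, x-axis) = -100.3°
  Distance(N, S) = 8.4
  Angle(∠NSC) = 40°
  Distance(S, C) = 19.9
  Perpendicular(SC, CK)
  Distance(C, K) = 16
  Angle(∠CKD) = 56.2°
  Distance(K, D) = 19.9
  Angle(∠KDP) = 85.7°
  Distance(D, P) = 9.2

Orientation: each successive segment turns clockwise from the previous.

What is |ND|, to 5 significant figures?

3.1071

N is at the origin; NS runs at -100.3° with length 8.4, so S = (-1.5019, -8.2646). ∠NSC = 40.0° gives SC at 119.70° from the x-axis; with |SC| = 19.9, C = (-11.362, 9.0211). The perpendicularity gives CK at right angles to SC, so CK runs at 29.700°; with |CK| = 16.0, K = (2.5365, 16.948). ∠CKD = 56.2° gives KD at -94.100° from the x-axis; with |KD| = 19.9, D = (1.1137, -2.9006). Then |ND| = |D − N| = 3.1071.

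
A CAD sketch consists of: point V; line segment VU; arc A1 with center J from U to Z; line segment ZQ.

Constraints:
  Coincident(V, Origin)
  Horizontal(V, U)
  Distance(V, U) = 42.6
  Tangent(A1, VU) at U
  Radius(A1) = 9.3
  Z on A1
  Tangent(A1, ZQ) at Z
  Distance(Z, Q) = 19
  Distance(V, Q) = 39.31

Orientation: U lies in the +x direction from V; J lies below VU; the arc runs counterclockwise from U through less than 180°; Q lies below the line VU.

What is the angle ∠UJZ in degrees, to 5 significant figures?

77.946°

Checks: |JZ| = 9.300 ✓; ∠(JZ, ZQ) = 90.00° ✓; |ZQ| = 19.00 ✓; |VQ| = 39.31 ✓.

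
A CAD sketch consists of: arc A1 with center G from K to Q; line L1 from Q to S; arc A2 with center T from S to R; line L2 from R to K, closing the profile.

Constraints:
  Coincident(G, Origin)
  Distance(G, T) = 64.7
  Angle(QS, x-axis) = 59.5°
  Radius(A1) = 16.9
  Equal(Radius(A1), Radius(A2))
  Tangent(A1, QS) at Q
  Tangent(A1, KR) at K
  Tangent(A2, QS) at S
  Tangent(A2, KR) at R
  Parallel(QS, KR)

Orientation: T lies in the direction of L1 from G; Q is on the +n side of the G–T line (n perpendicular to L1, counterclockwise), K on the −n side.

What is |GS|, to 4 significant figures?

66.87

The slot axis is L1's direction at 59.5°, so u = (cos 59.5°, sin 59.5°) = (0.5075, 0.8616) and n = (−sin 59.5°, cos 59.5°) = (-0.8616, 0.5075). G is at the origin and T lies 64.7 along u from G, so T = 64.7·u = (32.84, 55.75). Tangency of A1 to both parallel lines with radius 16.9 puts Q and K at G ± 16.9·n: Q = (-14.56, 8.577), K = (14.56, -8.577). Equal radii place S and R the same way about T: S = T + 16.9·n = (18.28, 64.32), R = T − 16.9·n = (47.40, 47.17). Then |GS| = |S − G| = 66.87.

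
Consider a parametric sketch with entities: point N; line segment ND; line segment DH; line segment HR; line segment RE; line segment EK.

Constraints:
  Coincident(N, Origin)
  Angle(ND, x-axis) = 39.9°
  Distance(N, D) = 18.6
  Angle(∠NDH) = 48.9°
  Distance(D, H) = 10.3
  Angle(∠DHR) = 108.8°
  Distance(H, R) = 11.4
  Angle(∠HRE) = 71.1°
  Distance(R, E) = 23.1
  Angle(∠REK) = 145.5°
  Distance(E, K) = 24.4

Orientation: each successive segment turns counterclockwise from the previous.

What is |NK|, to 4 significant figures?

44.84

∠HRE = 71.1° gives RE at -8.900° from the x-axis; with |RE| = 23.1, E = (21.60, -0.1158). ∠REK = 145.5° gives EK at 25.60° from the x-axis; with |EK| = 24.4, K = (43.61, 10.43). Then |NK| = |K − N| = 44.84.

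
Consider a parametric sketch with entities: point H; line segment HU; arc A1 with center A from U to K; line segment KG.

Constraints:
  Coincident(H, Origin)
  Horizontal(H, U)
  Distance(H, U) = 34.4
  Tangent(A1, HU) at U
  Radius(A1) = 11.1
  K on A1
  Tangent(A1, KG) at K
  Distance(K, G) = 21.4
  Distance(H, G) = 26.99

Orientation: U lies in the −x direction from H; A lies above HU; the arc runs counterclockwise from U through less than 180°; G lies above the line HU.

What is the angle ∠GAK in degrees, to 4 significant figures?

62.58°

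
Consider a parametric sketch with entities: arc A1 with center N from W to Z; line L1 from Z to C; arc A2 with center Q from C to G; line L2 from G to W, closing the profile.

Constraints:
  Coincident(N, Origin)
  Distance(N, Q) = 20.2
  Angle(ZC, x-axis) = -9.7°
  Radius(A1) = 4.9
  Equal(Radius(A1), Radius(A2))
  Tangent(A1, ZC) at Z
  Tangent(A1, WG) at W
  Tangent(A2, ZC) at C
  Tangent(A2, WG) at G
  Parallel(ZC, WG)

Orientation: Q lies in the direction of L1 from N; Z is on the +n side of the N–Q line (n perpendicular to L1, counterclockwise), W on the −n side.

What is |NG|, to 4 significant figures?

20.79

The slot axis is L1's direction at -9.7°, so u = (cos -9.7°, sin -9.7°) = (0.9857, -0.1685) and n = (−sin -9.7°, cos -9.7°) = (0.1685, 0.9857). N is at the origin and Q lies 20.2 along u from N, so Q = 20.2·u = (19.91, -3.403). Tangency of A1 to both parallel lines with radius 4.9 puts Z and W at N ± 4.9·n: Z = (0.8256, 4.830), W = (-0.8256, -4.830). Equal radii place C and G the same way about Q: C = Q + 4.9·n = (20.74, 1.426), G = Q − 4.9·n = (19.09, -8.233). Then |NG| = |G − N| = 20.79.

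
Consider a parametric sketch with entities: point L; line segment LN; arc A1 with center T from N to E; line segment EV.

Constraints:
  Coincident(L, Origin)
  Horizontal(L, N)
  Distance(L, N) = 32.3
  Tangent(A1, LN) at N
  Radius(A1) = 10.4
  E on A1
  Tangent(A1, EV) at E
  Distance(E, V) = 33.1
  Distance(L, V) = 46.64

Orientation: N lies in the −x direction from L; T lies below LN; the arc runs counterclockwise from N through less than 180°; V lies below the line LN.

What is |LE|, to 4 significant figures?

43.76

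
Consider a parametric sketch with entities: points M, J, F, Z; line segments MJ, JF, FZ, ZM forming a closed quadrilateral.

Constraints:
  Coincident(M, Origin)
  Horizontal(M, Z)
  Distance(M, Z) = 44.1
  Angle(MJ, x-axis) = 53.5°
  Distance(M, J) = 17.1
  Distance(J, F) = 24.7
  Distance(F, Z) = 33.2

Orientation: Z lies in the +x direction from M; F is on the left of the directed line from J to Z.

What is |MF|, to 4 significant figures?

41.52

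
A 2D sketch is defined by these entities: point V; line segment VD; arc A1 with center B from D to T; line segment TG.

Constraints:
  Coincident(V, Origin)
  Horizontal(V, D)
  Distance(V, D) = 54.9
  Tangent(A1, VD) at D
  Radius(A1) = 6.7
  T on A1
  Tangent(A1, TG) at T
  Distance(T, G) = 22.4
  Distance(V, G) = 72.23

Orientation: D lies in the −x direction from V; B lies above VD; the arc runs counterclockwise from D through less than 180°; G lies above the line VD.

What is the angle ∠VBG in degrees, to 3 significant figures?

129°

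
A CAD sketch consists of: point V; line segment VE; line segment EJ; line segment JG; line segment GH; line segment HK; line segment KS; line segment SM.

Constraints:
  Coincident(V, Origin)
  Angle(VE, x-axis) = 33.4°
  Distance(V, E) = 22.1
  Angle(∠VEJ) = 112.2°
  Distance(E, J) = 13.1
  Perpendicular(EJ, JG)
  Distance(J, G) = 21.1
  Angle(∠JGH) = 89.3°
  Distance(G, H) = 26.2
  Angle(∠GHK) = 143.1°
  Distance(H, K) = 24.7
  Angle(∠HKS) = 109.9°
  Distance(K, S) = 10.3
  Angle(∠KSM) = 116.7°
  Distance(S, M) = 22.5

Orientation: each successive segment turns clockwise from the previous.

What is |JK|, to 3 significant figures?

46.1

V is at the origin; VE runs at 33.4° with length 22.1, so E = (18.5, 12.2). ∠VEJ = 112.2° gives EJ at -34.4° from the x-axis; with |EJ| = 13.1, J = (29.3, 4.76). EJ ⟂ JG, so JG runs at -124°; with |JG| = 21.1, G = (17.3, -12.6). ∠JGH = 89.3° gives GH at 145° from the x-axis; with |GH| = 26.2, H = (-4.10, 2.42). ∠GHK = 143.1° gives HK at 108° from the x-axis; with |HK| = 24.7, K = (-11.7, 25.9). Then |JK| = |K − J| = 46.1.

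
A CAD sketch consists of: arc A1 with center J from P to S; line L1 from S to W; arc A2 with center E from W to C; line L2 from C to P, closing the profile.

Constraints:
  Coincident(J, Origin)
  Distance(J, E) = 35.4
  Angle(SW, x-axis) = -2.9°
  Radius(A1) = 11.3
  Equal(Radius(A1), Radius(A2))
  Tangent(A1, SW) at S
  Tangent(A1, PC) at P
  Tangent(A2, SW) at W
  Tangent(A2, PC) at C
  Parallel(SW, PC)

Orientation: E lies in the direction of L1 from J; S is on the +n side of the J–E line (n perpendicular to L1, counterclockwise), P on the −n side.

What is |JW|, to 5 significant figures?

37.160

The slot axis is L1's direction at -2.9°, so u = (cos -2.9°, sin -2.9°) = (0.99872, -0.050593) and n = (−sin -2.9°, cos -2.9°) = (0.050593, 0.99872). J is at the origin and E lies 35.4 along u from J, so E = 35.4·u = (35.355, -1.7910). Tangency of A1 to both parallel lines with radius 11.3 puts S and P at J ± 11.3·n: S = (0.57170, 11.286), P = (-0.57170, -11.286). Equal radii place W and C the same way about E: W = E + 11.3·n = (35.926, 9.4945), C = E − 11.3·n = (34.783, -13.077). Then |JW| = |W − J| = 37.160.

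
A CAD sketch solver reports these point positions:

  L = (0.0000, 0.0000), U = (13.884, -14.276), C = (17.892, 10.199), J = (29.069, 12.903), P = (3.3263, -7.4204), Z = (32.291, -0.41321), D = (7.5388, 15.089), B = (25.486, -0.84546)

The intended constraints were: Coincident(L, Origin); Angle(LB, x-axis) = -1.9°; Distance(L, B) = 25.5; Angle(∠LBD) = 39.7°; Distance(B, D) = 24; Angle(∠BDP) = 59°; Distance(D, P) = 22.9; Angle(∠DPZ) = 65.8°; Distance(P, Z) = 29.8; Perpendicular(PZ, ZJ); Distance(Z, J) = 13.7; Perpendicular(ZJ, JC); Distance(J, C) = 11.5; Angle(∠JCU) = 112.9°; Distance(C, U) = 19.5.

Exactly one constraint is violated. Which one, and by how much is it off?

Distance(C, U) = 19.5 — off by 5.30.

L = (0.00, 0.00) ✓; LB at -1.900° ✓; |LB| = 25.50 ✓; ∠LBD = 39.70° ✓; |BD| = 24.00 ✓; ∠BDP = 59.00° ✓; |DP| = 22.90 ✓; ∠DPZ = 65.80° ✓; |PZ| = 29.80 ✓; ∠(PZ, ZJ) = 90.00° ✓; |ZJ| = 13.70 ✓; ∠(ZJ, JC) = 90.00° ✓; |JC| = 11.50 ✓; ∠JCU = 112.9° ✓; |CU| = 24.80 ✗.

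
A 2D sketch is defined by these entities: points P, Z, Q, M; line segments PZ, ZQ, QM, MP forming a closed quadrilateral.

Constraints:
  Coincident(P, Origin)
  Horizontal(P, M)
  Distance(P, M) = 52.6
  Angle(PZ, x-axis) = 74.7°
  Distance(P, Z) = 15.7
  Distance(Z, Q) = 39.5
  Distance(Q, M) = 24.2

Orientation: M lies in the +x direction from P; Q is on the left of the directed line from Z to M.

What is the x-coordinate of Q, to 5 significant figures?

43.004

P is at the origin; PM is horizontal with |PM| = 52.6 and M in +x, so M = (52.6, 0). PZ runs at 74.7° with |PZ| = 15.7, so Z = (4.1428, 15.144). Q is determined by |ZQ| = 39.5 and |QM| = 24.2 together: it lies at the intersection of circle(Z, 39.5) and circle(M, 24.2). With |ZM| = 50.768, the foot of the radical line on ZM is 34.983 from Z and the perpendicular offset is √(39.5² − 34.983²) = 18.343. Taking the left-of-ZM solution: Q = (43.004, 22.216).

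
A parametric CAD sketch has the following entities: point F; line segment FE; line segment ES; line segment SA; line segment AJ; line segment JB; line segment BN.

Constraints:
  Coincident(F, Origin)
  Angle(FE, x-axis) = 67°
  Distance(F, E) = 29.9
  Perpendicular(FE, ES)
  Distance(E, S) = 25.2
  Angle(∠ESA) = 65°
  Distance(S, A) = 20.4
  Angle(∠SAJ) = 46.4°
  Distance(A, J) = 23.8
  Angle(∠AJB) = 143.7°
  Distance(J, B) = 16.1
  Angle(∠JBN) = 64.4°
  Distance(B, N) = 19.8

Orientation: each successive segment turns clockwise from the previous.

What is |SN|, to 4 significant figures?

6.645

F is at the origin; FE runs at 67.0° with length 29.9, so E = (11.68, 27.52). FE is perpendicular to ES, so ES runs at -23.00°; with |ES| = 25.2, S = (34.88, 17.68). ∠ESA = 65.0° gives SA at -138.0° from the x-axis; with |SA| = 20.4, A = (19.72, 4.026). ∠SAJ = 46.4° gives AJ at 88.40° from the x-axis; with |AJ| = 23.8, J = (20.38, 27.82). ∠AJB = 143.7° gives JB at 52.10° from the x-axis; with |JB| = 16.1, B = (30.27, 40.52). ∠JBN = 64.4° gives BN at -63.50° from the x-axis; with |BN| = 19.8, N = (39.11, 22.80). Then |SN| = |N − S| = 6.645.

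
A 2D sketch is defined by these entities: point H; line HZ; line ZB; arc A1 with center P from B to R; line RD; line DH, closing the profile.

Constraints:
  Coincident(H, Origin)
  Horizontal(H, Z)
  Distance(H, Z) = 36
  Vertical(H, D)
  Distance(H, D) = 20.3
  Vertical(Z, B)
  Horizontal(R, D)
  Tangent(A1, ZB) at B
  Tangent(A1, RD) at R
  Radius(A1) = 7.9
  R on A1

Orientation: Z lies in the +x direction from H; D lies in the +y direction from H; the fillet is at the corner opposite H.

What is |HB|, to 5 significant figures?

38.076

H is at the origin; HZ is horizontal with |HZ| = 36.0 and Z on the +x side, so Z = (36.000, 0.0000). H and D share the same x with |HD| = 20.3 and D on the +y side, so D = (0.0000, 20.300). The virtual corner opposite H is at (36.000, 20.300). A1 meets ZB tangentially, so PB is at right angles to ZB and the tangent condition forces PR to be normal to RD, with radius 7.9, so the center P sits 7.9 in from both sides at P = (28.100, 12.400). That places the tangent points at B = (36.000, 12.400) on ZB and R = (28.100, 20.300) on RD. Then |HB| = |B − H| = 38.076.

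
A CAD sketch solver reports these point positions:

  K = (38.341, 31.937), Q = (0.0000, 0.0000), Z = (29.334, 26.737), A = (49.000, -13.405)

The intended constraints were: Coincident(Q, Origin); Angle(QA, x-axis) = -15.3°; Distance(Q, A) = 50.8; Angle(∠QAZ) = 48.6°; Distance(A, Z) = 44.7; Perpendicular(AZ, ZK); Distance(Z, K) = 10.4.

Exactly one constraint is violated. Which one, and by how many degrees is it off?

Perpendicular(AZ, ZK) — off by 3.90°.

Q = (0.00, 0.00) ✓; QA at -15.30° ✓; |QA| = 50.80 ✓; ∠QAZ = 48.60° ✓; |AZ| = 44.70 ✓; ∠(AZ, ZK) = 86.10° ✗; |ZK| = 10.40 ✓.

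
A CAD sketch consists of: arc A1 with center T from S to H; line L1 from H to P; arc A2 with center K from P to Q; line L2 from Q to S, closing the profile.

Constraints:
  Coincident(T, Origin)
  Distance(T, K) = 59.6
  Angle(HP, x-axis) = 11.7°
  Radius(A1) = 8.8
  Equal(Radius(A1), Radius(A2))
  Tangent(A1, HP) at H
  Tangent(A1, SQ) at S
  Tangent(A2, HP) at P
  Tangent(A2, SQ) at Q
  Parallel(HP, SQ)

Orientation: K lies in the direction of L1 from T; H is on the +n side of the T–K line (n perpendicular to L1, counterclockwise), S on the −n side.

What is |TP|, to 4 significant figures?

60.25

The slot axis is L1's direction at 11.7°, so u = (cos 11.7°, sin 11.7°) = (0.9792, 0.2028) and n = (−sin 11.7°, cos 11.7°) = (-0.2028, 0.9792). T is at the origin and K lies 59.6 along u from T, so K = 59.6·u = (58.36, 12.09). Tangency of A1 to both parallel lines with radius 8.8 puts H and S at T ± 8.8·n: H = (-1.785, 8.617), S = (1.785, -8.617). Equal radii place P and Q the same way about K: P = K + 8.8·n = (56.58, 20.70), Q = K − 8.8·n = (60.15, 3.469). Then |TP| = |P − T| = 60.25.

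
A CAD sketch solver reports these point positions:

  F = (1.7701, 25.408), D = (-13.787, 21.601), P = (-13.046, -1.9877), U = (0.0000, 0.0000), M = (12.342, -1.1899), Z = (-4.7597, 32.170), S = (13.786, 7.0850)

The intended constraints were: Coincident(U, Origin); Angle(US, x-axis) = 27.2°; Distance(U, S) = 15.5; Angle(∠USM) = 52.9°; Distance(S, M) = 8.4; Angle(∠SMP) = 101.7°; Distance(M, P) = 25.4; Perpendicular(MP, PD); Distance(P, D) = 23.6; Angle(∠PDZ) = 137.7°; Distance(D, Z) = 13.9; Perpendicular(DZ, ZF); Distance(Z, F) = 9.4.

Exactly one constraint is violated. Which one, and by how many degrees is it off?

Perpendicular(DZ, ZF) — off by 5.50°.

U = (0.00, 0.00) ✓; US at 27.20° ✓; |US| = 15.50 ✓; ∠USM = 52.90° ✓; |SM| = 8.400 ✓; ∠SMP = 101.7° ✓; |MP| = 25.40 ✓; ∠(MP, PD) = 90.00° ✓; |PD| = 23.60 ✓; ∠PDZ = 137.7° ✓; |DZ| = 13.90 ✓; ∠(DZ, ZF) = 95.50° ✗; |ZF| = 9.400 ✓.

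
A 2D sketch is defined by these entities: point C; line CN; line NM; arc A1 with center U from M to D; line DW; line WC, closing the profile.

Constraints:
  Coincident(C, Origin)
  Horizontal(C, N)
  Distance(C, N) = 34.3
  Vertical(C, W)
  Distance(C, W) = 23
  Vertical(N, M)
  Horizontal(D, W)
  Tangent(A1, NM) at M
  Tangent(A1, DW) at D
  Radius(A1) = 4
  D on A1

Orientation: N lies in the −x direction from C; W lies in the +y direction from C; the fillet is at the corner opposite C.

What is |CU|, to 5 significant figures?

35.764

CW is vertical with |CW| = 23.0 and W on the +y side, so W = (0.0000, 23.000). The virtual corner opposite C is at (-34.300, 23.000). The tangent condition forces UM to be normal to NM and the tangent condition forces UD to be normal to DW, with radius 4.0, so the center U sits 4.0 in from both sides at U = (-30.300, 19.000). Then |CU| = |U − C| = 35.764.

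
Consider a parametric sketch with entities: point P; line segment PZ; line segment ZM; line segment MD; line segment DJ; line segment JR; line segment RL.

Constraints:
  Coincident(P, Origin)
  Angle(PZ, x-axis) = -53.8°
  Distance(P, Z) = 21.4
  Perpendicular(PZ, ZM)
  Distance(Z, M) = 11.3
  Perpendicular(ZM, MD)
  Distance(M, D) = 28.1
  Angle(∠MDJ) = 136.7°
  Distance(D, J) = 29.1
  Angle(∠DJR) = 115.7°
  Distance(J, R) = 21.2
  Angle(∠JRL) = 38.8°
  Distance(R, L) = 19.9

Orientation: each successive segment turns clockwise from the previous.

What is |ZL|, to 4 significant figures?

37.13

P is at the origin; PZ runs at -53.8° with length 21.4, so Z = (12.64, -17.27). PZ is perpendicular to ZM, so ZM runs at -143.8°; with |ZM| = 11.3, M = (3.520, -23.94). ZM is perpendicular to MD, so MD runs at 126.2°; with |MD| = 28.1, D = (-13.08, -1.267). ∠MDJ = 136.7° gives DJ at 82.90° from the x-axis; with |DJ| = 29.1, J = (-9.479, 27.61). ∠DJR = 115.7° gives JR at 18.60° from the x-axis; with |JR| = 21.2, R = (10.61, 34.37). ∠JRL = 38.8° gives RL at -122.6° from the x-axis; with |RL| = 19.9, L = (-0.1078, 17.61). Then |ZL| = |L − Z| = 37.13.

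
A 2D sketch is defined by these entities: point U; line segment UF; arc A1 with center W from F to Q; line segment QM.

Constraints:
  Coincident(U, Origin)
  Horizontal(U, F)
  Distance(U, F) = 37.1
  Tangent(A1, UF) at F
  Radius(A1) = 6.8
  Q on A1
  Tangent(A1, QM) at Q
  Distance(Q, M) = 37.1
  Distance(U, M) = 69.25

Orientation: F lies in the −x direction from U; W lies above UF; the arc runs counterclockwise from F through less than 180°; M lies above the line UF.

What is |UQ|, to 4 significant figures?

34.13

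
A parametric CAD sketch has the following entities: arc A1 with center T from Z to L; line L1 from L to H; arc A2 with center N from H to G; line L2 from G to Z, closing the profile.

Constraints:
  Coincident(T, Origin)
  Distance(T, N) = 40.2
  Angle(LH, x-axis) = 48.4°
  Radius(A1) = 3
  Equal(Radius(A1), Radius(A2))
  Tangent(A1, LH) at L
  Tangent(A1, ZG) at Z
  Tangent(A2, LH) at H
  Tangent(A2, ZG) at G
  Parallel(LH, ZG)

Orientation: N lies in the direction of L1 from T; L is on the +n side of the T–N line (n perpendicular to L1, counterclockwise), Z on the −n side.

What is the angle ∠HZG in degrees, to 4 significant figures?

8.489°

The slot axis is L1's direction at 48.4°, so u = (cos 48.4°, sin 48.4°) = (0.6639, 0.7478) and n = (−sin 48.4°, cos 48.4°) = (-0.7478, 0.6639). T is at the origin and N lies 40.2 along u from T, so N = 40.2·u = (26.69, 30.06). Tangency of A1 to both parallel lines with radius 3.0 puts L and Z at T ± 3.0·n: L = (-2.243, 1.992), Z = (2.243, -1.992). Equal radii place H and G the same way about N: H = N + 3.0·n = (24.45, 32.05), G = N − 3.0·n = (28.93, 28.07). Then cos ∠HZG = ZH·ZG / (|ZH||ZG|), giving 8.489°.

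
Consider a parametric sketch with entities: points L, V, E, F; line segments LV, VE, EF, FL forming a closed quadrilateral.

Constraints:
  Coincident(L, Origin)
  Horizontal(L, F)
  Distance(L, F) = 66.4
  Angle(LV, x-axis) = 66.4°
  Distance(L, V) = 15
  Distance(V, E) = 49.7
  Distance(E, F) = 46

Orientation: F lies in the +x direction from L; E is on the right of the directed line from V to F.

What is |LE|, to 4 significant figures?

42.57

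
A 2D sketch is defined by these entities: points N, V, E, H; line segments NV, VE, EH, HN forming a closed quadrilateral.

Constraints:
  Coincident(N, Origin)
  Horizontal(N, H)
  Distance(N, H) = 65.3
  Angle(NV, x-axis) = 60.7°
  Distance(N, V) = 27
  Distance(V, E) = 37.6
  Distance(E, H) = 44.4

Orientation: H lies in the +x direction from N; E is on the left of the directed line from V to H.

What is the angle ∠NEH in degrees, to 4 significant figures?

73.81°

N is at the origin; NH is horizontal with |NH| = 65.3 and H in +x, so H = (65.3, 0). NV runs at 60.7° with |NV| = 27.0, so V = (13.21, 23.55). E is determined by |VE| = 37.6 and |EH| = 44.4 together: it lies at the intersection of circle(V, 37.6) and circle(H, 44.4). With |VH| = 57.16, the foot of the radical line on VH is 23.70 from V and the perpendicular offset is √(37.6² − 23.70²) = 29.19. Taking the left-of-VH solution: E = (46.84, 40.38).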